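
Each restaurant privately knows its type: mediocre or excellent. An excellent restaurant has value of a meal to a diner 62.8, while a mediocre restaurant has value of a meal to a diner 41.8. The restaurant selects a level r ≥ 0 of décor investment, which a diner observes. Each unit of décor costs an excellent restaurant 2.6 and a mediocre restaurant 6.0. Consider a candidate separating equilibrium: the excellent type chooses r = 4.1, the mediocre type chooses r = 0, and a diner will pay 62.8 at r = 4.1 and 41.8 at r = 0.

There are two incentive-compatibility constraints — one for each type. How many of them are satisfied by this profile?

Excellent type: signal → 62.8 − 2.6 × 4.1 = 52.14; deviate to 0 → 41.8. IC holds (52.14 ≥ 41.8).
Mediocre type: stay at 0 → 41.8; mimic → 62.8 − 6.0 × 4.1 = 38.2. IC holds (41.8 ≥ 38.2).
2 of 2 constraints hold, so this is a separating equilibrium.

2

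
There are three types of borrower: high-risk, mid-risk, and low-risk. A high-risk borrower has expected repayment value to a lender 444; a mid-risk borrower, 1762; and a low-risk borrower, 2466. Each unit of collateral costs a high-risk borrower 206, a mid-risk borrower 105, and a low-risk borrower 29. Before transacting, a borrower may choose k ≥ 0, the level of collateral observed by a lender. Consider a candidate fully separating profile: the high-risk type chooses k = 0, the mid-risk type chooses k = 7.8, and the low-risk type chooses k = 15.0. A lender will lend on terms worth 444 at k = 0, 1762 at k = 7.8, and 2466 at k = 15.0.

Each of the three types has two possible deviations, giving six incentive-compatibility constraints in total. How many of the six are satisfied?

6

Low-risk (own payoff 2466 − 29×15.0 = 2031): to k=0 gives 444 → no gain ✓; to k=7.8 gives 1762 − 29×7.8 = 1535.8 → no gain ✓.
High-risk (own payoff 444): to k=7.8 gives 1762 − 206×7.8 = 155.2 → no gain ✓; to k=15.0 gives 2466 − 206×15.0 = -624 → no gain ✓.
Mid-risk (own payoff 1762 − 105×7.8 = 943): to k=0 gives 444 → no gain ✓; to k=15.0 gives 2466 − 105×15.0 = 891 → no gain ✓.
6 of the 6 constraints hold; this profile is a separating equilibrium.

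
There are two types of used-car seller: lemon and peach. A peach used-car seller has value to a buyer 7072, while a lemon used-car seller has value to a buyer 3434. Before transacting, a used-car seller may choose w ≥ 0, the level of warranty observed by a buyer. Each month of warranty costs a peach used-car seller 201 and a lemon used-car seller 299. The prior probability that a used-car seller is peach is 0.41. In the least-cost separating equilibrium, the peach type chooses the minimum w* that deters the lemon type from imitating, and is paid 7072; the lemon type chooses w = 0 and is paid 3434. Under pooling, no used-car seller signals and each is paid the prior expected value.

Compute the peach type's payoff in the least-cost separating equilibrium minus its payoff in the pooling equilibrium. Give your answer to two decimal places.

Least-cost separating signal: w* solves 3434 = 7072 − 299·w*, so w* = (7072 − 3434)/299 ≈ 12.1672.
Peach type's separating payoff: 7072 − 201 × w* = 7072 − 201 × (7072 − 3434)/299 = 7072 − 731238/299 ≈ 4626.3880.
Pooling payoff: 0.41 × 7072 + 0.59 × 3434 = 4925.58.
Difference: 4626.3880 − 4925.58 = -299.192, i.e. -299.19 to two decimal places.
The peach type would prefer the pooling outcome.

-299.19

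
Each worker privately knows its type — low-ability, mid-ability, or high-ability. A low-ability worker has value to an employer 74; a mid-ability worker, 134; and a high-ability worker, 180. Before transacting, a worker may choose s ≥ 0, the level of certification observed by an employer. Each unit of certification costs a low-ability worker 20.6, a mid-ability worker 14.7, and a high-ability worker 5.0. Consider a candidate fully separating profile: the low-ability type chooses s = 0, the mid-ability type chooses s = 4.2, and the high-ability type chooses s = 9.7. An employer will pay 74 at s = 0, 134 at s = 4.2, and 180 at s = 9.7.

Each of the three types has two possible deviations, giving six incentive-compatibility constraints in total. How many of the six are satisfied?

5

Mid-ability (own payoff 134 − 14.7×4.2 = 72.26): to s=0 gives 74 → profitable ✗; to s=9.7 gives 180 − 14.7×9.7 = 37.41 → no gain ✓.
Low-ability (own payoff 74): to s=4.2 gives 134 − 20.6×4.2 = 47.48 → no gain ✓; to s=9.7 gives 180 − 20.6×9.7 = -19.82 → no gain ✓.
High-ability (own payoff 180 − 5.0×9.7 = 131.5): to s=0 gives 74 → no gain ✓; to s=4.2 gives 134 − 5.0×4.2 = 113 → no gain ✓.
5 of the 6 constraints hold; not an equilibrium.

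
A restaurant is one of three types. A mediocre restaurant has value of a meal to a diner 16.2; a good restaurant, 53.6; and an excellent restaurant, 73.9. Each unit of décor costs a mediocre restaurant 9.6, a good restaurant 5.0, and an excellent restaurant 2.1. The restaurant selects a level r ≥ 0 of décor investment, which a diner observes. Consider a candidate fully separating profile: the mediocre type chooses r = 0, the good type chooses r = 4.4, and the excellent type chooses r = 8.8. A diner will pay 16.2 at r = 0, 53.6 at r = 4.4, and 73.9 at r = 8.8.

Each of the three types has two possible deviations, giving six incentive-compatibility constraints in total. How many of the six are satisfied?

Excellent (own payoff 73.9 − 2.1×8.8 = 55.42): to r=0 gives 16.2 → no gain ✓; to r=4.4 gives 53.6 − 2.1×4.4 = 44.36 → no gain ✓.
Good (own payoff 53.6 − 5.0×4.4 = 31.6): to r=0 gives 16.2 → no gain ✓; to r=8.8 gives 73.9 − 5.0×8.8 = 29.9 → no gain ✓.
Mediocre (own payoff 16.2): to r=4.4 gives 53.6 − 9.6×4.4 = 11.36 → no gain ✓; to r=8.8 gives 73.9 − 9.6×8.8 = -10.58 → no gain ✓.
6 of the 6 constraints hold; this profile is a separating equilibrium.

6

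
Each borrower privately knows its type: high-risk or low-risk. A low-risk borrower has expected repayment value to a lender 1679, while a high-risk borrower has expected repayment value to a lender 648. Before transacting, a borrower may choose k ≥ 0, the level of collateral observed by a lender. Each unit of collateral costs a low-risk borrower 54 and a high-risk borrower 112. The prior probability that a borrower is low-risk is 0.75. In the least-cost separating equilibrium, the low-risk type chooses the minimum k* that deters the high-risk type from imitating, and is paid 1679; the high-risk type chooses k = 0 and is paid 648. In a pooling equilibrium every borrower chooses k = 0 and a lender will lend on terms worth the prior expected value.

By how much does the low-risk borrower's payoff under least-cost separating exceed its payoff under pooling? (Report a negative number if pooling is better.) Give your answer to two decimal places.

Least-cost separating signal: k* solves 648 = 1679 − 112·k*, so k* = (1679 − 648)/112 ≈ 9.2054.
Low-risk type's separating payoff: 1679 − 54 × k* = 1679 − 54 × (1679 − 648)/112 = 1679 − 55674/112 ≈ 1181.9107.
Pooling payoff: 0.75 × 1679 + 0.25 × 648 = 1421.25.
Difference: 1181.9107 − 1421.25 = -239.3393, i.e. -239.34 to two decimal places.
The low-risk type would prefer the pooling outcome.

-239.34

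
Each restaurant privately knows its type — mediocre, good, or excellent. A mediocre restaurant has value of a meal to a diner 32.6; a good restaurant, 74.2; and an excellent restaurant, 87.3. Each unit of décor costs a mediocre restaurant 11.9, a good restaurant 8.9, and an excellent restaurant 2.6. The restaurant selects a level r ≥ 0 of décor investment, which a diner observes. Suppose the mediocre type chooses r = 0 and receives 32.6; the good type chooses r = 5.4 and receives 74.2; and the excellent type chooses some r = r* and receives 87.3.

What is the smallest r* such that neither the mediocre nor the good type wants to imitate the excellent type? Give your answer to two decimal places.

Good type (on-path payoff 74.2 − 8.9×5.4 = 26.14) won't mimic when 26.14 ≥ 87.3 − 8.9·r*, i.e. r* ≥ 6.87.
Mediocre type (on-path payoff 32.6) won't mimic when 32.6 ≥ 87.3 − 11.9·r*, i.e. r* ≥ 4.60.
Both must hold, so r* = max(4.60, 6.87) = 6.87. The good type's constraint binds.

6.87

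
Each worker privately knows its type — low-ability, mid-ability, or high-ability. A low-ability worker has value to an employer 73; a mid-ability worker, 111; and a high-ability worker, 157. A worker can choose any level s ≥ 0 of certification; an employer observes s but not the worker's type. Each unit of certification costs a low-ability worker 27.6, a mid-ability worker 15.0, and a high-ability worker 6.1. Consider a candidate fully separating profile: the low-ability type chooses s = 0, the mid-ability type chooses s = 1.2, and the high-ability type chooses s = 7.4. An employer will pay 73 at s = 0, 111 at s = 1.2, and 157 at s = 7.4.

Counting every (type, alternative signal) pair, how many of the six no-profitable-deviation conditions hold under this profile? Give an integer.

5

High-ability (own payoff 157 − 6.1×7.4 = 111.86): to s=0 gives 73 → no gain ✓; to s=1.2 gives 111 − 6.1×1.2 = 103.68 → no gain ✓.
Mid-ability (own payoff 111 − 15.0×1.2 = 93): to s=0 gives 73 → no gain ✓; to s=7.4 gives 157 − 15.0×7.4 = 46 → no gain ✓.
Low-ability (own payoff 73): to s=1.2 gives 111 − 27.6×1.2 = 77.88 → profitable ✗; to s=7.4 gives 157 − 27.6×7.4 = -47.24 → no gain ✓.
5 of the 6 constraints hold; not an equilibrium.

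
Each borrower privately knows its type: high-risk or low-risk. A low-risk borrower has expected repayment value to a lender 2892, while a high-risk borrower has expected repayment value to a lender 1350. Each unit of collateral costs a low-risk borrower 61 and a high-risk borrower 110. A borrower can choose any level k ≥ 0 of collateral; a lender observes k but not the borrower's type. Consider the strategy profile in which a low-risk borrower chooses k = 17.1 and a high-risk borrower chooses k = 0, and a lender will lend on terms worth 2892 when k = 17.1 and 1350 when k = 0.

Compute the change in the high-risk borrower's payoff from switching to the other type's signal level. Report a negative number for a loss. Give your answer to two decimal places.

Playing k = 0 the high-risk borrower receives 1350.
Deviating to k = 17.1 brings payment 2892 at cost 110 × 17.1 = 1881, netting 1011.
Gain from deviating: 1011 − 1350 = -339.00.
The gain is negative, so the high-risk type's incentive-compatibility constraint is satisfied.

-339.00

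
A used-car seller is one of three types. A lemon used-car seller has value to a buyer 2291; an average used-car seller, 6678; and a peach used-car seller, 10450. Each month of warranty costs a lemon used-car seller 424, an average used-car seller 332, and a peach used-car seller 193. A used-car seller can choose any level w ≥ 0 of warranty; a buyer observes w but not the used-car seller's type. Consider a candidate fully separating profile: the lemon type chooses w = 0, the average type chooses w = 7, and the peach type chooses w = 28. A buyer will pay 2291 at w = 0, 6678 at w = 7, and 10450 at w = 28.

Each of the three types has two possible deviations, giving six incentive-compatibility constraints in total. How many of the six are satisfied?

Average (own payoff 6678 − 332×7 = 4354): to w=0 gives 2291 → no gain ✓; to w=28 gives 10450 − 332×28 = 1154 → no gain ✓.
Peach (own payoff 10450 − 193×28 = 5046): to w=0 gives 2291 → no gain ✓; to w=7 gives 6678 − 193×7 = 5327 → profitable ✗.
Lemon (own payoff 2291): to w=7 gives 6678 − 424×7 = 3710 → profitable ✗; to w=28 gives 10450 − 424×28 = -1422 → no gain ✓.
4 of the 6 constraints hold; not an equilibrium.

4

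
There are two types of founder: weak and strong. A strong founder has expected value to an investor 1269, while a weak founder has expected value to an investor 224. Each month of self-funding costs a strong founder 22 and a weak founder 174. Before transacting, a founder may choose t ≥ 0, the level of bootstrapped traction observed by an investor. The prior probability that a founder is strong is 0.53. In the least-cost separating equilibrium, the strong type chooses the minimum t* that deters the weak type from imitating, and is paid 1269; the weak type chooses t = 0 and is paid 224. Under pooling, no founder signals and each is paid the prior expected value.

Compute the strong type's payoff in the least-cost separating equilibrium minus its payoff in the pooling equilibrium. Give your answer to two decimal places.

359.02

Least-cost separating signal: t* solves 224 = 1269 − 174·t*, so t* = (1269 − 224)/174 ≈ 6.0057.
Strong type's separating payoff: 1269 − 22 × t* = 1269 − 22 × (1269 − 224)/174 = 1269 − 22990/174 ≈ 1136.8736.
Pooling payoff: 0.53 × 1269 + 0.47 × 224 = 777.85.
Difference: 1136.8736 − 777.85 = 359.0236, i.e. 359.02 to two decimal places.
The strong type prefers to separate.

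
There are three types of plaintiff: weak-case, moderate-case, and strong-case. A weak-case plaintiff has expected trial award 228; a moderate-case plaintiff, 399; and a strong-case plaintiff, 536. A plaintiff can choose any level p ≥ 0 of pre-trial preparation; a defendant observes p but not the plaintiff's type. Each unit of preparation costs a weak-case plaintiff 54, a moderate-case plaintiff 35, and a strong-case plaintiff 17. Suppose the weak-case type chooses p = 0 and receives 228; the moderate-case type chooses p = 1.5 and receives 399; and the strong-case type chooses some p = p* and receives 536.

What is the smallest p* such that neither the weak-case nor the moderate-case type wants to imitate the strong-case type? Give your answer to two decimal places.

Weak-case type (on-path payoff 228) won't mimic when 228 ≥ 536 − 54·p*, i.e. p* ≥ 5.70.
Moderate-case type (on-path payoff 399 − 35×1.5 = 346.5) won't mimic when 346.5 ≥ 536 − 35·p*, i.e. p* ≥ 5.41.
Both must hold, so p* = max(5.70, 5.41) = 5.70. The weak-case type's constraint binds.

5.70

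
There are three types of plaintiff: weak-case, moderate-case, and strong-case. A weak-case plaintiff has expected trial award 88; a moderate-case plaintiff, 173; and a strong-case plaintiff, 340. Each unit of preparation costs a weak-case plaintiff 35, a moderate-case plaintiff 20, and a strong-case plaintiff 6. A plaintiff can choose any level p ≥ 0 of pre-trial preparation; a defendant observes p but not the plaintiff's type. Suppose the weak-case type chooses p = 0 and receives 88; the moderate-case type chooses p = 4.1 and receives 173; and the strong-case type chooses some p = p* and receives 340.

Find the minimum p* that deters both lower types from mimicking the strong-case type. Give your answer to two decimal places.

12.45

Moderate-case type (on-path payoff 173 − 20×4.1 = 91) won't mimic when 91 ≥ 340 − 20·p*, i.e. p* ≥ 12.45.
Weak-case type (on-path payoff 88) won't mimic when 88 ≥ 340 − 35·p*, i.e. p* ≥ 7.20.
Both must hold, so p* = max(7.20, 12.45) = 12.45. The moderate-case type's constraint binds.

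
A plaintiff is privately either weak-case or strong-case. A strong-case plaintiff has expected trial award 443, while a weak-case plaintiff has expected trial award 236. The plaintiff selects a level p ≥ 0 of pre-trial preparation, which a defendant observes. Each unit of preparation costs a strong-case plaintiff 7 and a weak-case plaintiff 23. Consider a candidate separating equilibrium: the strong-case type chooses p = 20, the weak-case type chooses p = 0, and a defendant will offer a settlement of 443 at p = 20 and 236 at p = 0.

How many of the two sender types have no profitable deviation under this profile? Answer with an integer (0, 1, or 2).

2

Strong-case type: signal → 443 − 7 × 20 = 303; deviate to 0 → 236. IC holds (303 ≥ 236).
Weak-case type: stay at 0 → 236; mimic → 443 − 23 × 20 = -17. IC holds (236 ≥ -17).
2 of 2 constraints hold, so this is a separating equilibrium.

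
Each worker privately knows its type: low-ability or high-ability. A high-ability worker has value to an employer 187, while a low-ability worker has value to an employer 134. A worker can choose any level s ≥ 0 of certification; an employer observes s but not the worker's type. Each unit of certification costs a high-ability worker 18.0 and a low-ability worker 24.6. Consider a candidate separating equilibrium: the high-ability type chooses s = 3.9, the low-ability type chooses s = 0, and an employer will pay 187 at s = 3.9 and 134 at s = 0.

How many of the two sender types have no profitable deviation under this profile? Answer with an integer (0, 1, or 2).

1

Low-ability type: stay at 0 → 134; mimic → 187 − 24.6 × 3.9 = 91.06. IC holds (134 ≥ 91.06).
High-ability type: signal → 187 − 18.0 × 3.9 = 116.8; deviate to 0 → 134. IC fails (116.8 < 134).
1 of 2 constraints hold, so this profile is not an equilibrium.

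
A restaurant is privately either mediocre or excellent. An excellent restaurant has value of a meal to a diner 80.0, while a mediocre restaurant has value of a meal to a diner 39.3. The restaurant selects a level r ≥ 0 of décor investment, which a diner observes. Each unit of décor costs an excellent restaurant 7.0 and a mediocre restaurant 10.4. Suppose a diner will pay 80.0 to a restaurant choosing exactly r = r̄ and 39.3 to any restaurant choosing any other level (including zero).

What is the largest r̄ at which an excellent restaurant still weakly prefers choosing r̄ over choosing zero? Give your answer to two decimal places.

5.81

Choosing r̄ yields the excellent type 80.0 − 7.0·r̄; choosing zero yields 39.3.
The excellent type is indifferent at 80.0 − 7.0·r̄ = 39.3, i.e. r̄ = (80.0 − 39.3) / 7.0 ≈ 5.81.
For any r̄ above 5.81 the excellent type would rather pool at zero, so separation collapses.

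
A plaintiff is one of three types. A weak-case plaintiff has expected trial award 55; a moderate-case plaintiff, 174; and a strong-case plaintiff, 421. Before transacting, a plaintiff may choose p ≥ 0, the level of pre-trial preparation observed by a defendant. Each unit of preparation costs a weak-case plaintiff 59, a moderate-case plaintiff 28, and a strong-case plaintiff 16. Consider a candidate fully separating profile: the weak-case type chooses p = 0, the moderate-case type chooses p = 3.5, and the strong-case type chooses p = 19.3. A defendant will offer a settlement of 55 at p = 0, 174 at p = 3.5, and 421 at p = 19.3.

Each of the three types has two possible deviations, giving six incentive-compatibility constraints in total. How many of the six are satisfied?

Strong-case (own payoff 421 − 16×19.3 = 112.2): to p=0 gives 55 → no gain ✓; to p=3.5 gives 174 − 16×3.5 = 118 → profitable ✗.
Weak-case (own payoff 55): to p=3.5 gives 174 − 59×3.5 = -32.5 → no gain ✓; to p=19.3 gives 421 − 59×19.3 = -717.7 → no gain ✓.
Moderate-case (own payoff 174 − 28×3.5 = 76): to p=0 gives 55 → no gain ✓; to p=19.3 gives 421 − 28×19.3 = -119.4 → no gain ✓.
5 of the 6 constraints hold; not an equilibrium.

5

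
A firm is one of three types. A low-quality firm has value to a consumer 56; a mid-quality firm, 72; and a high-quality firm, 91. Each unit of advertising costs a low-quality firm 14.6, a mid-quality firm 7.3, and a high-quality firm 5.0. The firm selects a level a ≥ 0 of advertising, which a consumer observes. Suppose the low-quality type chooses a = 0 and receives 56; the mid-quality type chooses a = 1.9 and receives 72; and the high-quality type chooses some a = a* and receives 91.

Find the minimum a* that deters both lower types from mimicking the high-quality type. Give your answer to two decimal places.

Low-quality type (on-path payoff 56) won't mimic when 56 ≥ 91 − 14.6·a*, i.e. a* ≥ 2.40.
Mid-quality type (on-path payoff 72 − 7.3×1.9 = 58.13) won't mimic when 58.13 ≥ 91 − 7.3·a*, i.e. a* ≥ 4.50.
Both must hold, so a* = max(2.40, 4.50) = 4.50. The mid-quality type's constraint binds.

4.50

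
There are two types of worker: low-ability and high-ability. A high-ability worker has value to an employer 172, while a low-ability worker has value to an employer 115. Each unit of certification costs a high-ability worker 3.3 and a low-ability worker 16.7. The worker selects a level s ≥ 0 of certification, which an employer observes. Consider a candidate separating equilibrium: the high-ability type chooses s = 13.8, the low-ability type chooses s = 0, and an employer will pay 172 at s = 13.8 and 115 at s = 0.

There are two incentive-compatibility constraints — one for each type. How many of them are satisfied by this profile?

2

High-ability type: signal → 172 − 3.3 × 13.8 = 126.46; deviate to 0 → 115. IC holds (126.46 ≥ 115).
Low-ability type: stay at 0 → 115; mimic → 172 − 16.7 × 13.8 = -58.46. IC holds (115 ≥ -58.46).
2 of 2 constraints hold, so this is a separating equilibrium.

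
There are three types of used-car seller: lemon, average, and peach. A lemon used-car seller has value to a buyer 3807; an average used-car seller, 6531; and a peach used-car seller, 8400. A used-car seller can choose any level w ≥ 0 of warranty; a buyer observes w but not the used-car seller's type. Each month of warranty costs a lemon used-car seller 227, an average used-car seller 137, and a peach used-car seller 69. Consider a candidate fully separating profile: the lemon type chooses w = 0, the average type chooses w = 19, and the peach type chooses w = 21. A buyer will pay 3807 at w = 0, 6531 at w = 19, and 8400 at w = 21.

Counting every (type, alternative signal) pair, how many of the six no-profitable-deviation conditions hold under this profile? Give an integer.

5

Lemon (own payoff 3807): to w=19 gives 6531 − 227×19 = 2218 → no gain ✓; to w=21 gives 8400 − 227×21 = 3633 → no gain ✓.
Average (own payoff 6531 − 137×19 = 3928): to w=0 gives 3807 → no gain ✓; to w=21 gives 8400 − 137×21 = 5523 → profitable ✗.
Peach (own payoff 8400 − 69×21 = 6951): to w=0 gives 3807 → no gain ✓; to w=19 gives 6531 − 69×19 = 5220 → no gain ✓.
5 of the 6 constraints hold; not an equilibrium.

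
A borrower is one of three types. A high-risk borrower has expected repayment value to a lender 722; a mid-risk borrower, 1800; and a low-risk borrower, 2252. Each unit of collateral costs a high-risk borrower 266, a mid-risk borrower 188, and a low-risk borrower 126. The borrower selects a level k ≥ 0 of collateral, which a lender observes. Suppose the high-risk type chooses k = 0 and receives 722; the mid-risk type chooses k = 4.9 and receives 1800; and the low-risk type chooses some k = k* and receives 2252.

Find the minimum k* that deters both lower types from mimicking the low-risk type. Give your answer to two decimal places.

7.30

Mid-risk type (on-path payoff 1800 − 188×4.9 = 878.8) won't mimic when 878.8 ≥ 2252 − 188·k*, i.e. k* ≥ 7.30.
High-risk type (on-path payoff 722) won't mimic when 722 ≥ 2252 − 266·k*, i.e. k* ≥ 5.75.
Both must hold, so k* = max(5.75, 7.30) = 7.30. The mid-risk type's constraint binds.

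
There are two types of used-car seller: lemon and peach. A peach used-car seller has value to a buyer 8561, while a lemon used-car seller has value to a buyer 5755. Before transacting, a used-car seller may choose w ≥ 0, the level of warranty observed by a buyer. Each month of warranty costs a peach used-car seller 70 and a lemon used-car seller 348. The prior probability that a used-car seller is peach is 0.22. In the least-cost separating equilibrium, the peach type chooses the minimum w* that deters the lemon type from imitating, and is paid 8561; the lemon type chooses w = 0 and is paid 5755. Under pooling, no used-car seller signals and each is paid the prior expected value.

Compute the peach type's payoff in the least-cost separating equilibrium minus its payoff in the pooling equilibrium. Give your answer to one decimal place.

Least-cost separating signal: w* solves 5755 = 8561 − 348·w*, so w* = (8561 − 5755)/348 ≈ 8.0632.
Peach type's separating payoff: 8561 − 70 × w* = 8561 − 70 × (8561 − 5755)/348 = 8561 − 196420/348 ≈ 7996.575.
Pooling payoff: 0.22 × 8561 + 0.78 × 5755 = 6372.32.
Difference: 7996.575 − 6372.32 = 1624.255, i.e. 1624.3 to one decimal place.
The peach type prefers to separate.

1624.3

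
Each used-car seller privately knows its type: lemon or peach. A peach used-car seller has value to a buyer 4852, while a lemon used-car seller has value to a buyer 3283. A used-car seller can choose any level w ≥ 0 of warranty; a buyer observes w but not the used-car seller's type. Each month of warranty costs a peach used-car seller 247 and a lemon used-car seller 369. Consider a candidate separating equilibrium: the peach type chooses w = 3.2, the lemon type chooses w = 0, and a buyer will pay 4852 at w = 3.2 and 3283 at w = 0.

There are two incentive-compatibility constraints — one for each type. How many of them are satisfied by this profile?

1

Lemon type: stay at 0 → 3283; mimic → 4852 − 369 × 3.2 = 3671.2. IC fails (3283 < 3671.2).
Peach type: signal → 4852 − 247 × 3.2 = 4061.6; deviate to 0 → 3283. IC holds (4061.6 ≥ 3283).
1 of 2 constraints hold, so this profile is not an equilibrium.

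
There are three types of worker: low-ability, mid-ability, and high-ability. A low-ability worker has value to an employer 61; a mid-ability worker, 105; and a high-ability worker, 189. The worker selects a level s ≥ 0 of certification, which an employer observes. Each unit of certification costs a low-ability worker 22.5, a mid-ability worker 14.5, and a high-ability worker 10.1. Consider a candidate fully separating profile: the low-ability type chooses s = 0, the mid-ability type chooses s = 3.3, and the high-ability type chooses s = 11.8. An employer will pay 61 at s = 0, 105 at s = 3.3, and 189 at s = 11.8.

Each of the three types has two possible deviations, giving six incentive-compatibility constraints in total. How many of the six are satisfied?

4

Mid-ability (own payoff 105 − 14.5×3.3 = 57.15): to s=0 gives 61 → profitable ✗; to s=11.8 gives 189 − 14.5×11.8 = 17.9 → no gain ✓.
Low-ability (own payoff 61): to s=3.3 gives 105 − 22.5×3.3 = 30.75 → no gain ✓; to s=11.8 gives 189 − 22.5×11.8 = -76.5 → no gain ✓.
High-ability (own payoff 189 − 10.1×11.8 = 69.82): to s=0 gives 61 → no gain ✓; to s=3.3 gives 105 − 10.1×3.3 = 71.67 → profitable ✗.
4 of the 6 constraints hold; not an equilibrium.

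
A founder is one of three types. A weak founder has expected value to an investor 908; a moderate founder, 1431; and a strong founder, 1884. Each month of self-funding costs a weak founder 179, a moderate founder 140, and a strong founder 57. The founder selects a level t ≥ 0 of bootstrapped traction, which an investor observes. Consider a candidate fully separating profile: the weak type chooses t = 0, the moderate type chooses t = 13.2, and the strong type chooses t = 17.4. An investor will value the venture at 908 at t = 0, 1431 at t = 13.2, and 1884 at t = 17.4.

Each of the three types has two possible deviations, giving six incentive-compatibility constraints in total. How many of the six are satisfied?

4

Weak (own payoff 908): to t=13.2 gives 1431 − 179×13.2 = -931.8 → no gain ✓; to t=17.4 gives 1884 − 179×17.4 = -1230.6 → no gain ✓.
Moderate (own payoff 1431 − 140×13.2 = -417): to t=0 gives 908 → profitable ✗; to t=17.4 gives 1884 − 140×17.4 = -552 → no gain ✓.
Strong (own payoff 1884 − 57×17.4 = 892.2): to t=0 gives 908 → profitable ✗; to t=13.2 gives 1431 − 57×13.2 = 678.6 → no gain ✓.
4 of the 6 constraints hold; not an equilibrium.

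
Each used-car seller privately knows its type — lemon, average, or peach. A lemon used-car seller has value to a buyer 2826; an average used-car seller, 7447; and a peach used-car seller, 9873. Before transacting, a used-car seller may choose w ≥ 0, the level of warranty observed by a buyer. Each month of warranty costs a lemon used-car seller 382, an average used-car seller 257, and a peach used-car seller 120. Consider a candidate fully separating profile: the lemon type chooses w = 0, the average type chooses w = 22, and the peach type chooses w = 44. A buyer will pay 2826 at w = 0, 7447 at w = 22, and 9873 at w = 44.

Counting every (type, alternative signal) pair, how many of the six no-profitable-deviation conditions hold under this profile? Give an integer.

Lemon (own payoff 2826): to w=22 gives 7447 − 382×22 = -957 → no gain ✓; to w=44 gives 9873 − 382×44 = -6935 → no gain ✓.
Peach (own payoff 9873 − 120×44 = 4593): to w=0 gives 2826 → no gain ✓; to w=22 gives 7447 − 120×22 = 4807 → profitable ✗.
Average (own payoff 7447 − 257×22 = 1793): to w=0 gives 2826 → profitable ✗; to w=44 gives 9873 − 257×44 = -1435 → no gain ✓.
4 of the 6 constraints hold; not an equilibrium.

4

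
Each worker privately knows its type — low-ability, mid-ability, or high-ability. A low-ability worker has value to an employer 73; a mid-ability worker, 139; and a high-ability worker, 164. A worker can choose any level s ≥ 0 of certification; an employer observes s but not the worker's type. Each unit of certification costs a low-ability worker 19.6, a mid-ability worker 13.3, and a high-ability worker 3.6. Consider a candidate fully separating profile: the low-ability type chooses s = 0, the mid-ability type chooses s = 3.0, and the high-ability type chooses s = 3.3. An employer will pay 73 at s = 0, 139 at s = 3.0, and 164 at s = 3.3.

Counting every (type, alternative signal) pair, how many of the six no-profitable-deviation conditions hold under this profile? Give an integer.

Low-ability (own payoff 73): to s=3.0 gives 139 − 19.6×3.0 = 80.2 → profitable ✗; to s=3.3 gives 164 − 19.6×3.3 = 99.32 → profitable ✗.
Mid-ability (own payoff 139 − 13.3×3.0 = 99.1): to s=0 gives 73 → no gain ✓; to s=3.3 gives 164 − 13.3×3.3 = 120.11 → profitable ✗.
High-ability (own payoff 164 − 3.6×3.3 = 152.12): to s=0 gives 73 → no gain ✓; to s=3.0 gives 139 − 3.6×3.0 = 128.2 → no gain ✓.
3 of the 6 constraints hold; not an equilibrium.

3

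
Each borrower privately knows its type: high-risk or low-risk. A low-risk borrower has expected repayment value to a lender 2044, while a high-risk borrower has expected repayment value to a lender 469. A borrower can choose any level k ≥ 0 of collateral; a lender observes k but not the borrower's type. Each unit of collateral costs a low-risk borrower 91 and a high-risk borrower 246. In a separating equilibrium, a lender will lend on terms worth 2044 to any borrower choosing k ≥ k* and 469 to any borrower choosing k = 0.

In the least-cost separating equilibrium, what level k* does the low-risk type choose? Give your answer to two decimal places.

A high-risk borrower choosing k = 0 receives 469.
Imitating at k* instead would pay 2044 at cost 246·k*, netting 2044 − 246·k*.
Indifference: 469 = 2044 − 246·k*, so k* = (2044 − 469) / 246 ≈ 6.40.
At k* the high-risk type's incentive constraint just binds; the low-risk type strictly prefers k* since its per-unit cost is lower.

6.40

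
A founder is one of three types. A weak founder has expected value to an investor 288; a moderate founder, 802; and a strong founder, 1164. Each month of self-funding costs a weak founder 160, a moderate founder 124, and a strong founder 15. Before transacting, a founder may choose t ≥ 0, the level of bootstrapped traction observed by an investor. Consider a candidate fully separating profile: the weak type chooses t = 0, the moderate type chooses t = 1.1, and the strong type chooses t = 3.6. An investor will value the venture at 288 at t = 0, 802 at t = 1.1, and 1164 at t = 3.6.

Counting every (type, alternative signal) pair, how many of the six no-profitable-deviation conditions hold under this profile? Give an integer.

3

Weak (own payoff 288): to t=1.1 gives 802 − 160×1.1 = 626 → profitable ✗; to t=3.6 gives 1164 − 160×3.6 = 588 → profitable ✗.
Strong (own payoff 1164 − 15×3.6 = 1110): to t=0 gives 288 → no gain ✓; to t=1.1 gives 802 − 15×1.1 = 785.5 → no gain ✓.
Moderate (own payoff 802 − 124×1.1 = 665.6): to t=0 gives 288 → no gain ✓; to t=3.6 gives 1164 − 124×3.6 = 717.6 → profitable ✗.
3 of the 6 constraints hold; not an equilibrium.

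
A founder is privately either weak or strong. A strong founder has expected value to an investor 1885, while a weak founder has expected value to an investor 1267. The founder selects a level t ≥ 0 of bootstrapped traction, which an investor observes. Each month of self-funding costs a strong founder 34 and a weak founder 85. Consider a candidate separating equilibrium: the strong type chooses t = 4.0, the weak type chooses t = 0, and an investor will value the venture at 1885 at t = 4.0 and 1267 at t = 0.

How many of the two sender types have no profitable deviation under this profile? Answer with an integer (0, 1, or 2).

Strong type: signal → 1885 − 34 × 4.0 = 1749; deviate to 0 → 1267. IC holds (1749 ≥ 1267).
Weak type: stay at 0 → 1267; mimic → 1885 − 85 × 4.0 = 1545. IC fails (1267 < 1545).
1 of 2 constraints hold, so this profile is not an equilibrium.

1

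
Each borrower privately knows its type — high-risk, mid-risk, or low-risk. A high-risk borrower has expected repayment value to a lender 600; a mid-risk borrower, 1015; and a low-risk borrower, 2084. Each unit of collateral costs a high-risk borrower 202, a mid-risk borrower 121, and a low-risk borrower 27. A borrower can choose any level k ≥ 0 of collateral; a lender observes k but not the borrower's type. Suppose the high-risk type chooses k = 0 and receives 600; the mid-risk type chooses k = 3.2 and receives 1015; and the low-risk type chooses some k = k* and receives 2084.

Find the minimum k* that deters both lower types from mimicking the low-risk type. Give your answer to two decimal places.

High-risk type (on-path payoff 600) won't mimic when 600 ≥ 2084 − 202·k*, i.e. k* ≥ 7.35.
Mid-risk type (on-path payoff 1015 − 121×3.2 = 627.8) won't mimic when 627.8 ≥ 2084 − 121·k*, i.e. k* ≥ 12.03.
Both must hold, so k* = max(7.35, 12.03) = 12.03. The mid-risk type's constraint binds.

12.03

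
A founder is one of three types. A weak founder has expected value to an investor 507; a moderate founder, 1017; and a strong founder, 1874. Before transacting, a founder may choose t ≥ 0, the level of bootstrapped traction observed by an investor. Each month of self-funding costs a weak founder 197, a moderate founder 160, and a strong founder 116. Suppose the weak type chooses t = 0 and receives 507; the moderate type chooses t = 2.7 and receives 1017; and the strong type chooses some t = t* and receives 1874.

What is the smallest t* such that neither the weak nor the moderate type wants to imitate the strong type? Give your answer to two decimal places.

8.06

Moderate type (on-path payoff 1017 − 160×2.7 = 585) won't mimic when 585 ≥ 1874 − 160·t*, i.e. t* ≥ 8.06.
Weak type (on-path payoff 507) won't mimic when 507 ≥ 1874 − 197·t*, i.e. t* ≥ 6.94.
Both must hold, so t* = max(6.94, 8.06) = 8.06. The moderate type's constraint binds.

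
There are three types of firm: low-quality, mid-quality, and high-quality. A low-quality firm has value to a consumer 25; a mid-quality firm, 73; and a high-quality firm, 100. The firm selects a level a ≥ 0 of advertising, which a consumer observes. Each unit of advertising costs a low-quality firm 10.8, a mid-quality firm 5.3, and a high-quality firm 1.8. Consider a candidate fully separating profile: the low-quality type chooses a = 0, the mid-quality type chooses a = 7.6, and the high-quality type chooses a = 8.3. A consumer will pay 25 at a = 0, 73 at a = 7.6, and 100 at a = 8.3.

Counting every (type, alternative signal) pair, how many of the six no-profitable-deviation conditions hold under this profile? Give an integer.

High-quality (own payoff 100 − 1.8×8.3 = 85.06): to a=0 gives 25 → no gain ✓; to a=7.6 gives 73 − 1.8×7.6 = 59.32 → no gain ✓.
Low-quality (own payoff 25): to a=7.6 gives 73 − 10.8×7.6 = -9.08 → no gain ✓; to a=8.3 gives 100 − 10.8×8.3 = 10.36 → no gain ✓.
Mid-quality (own payoff 73 − 5.3×7.6 = 32.72): to a=0 gives 25 → no gain ✓; to a=8.3 gives 100 − 5.3×8.3 = 56.01 → profitable ✗.
5 of the 6 constraints hold; not an equilibrium.

5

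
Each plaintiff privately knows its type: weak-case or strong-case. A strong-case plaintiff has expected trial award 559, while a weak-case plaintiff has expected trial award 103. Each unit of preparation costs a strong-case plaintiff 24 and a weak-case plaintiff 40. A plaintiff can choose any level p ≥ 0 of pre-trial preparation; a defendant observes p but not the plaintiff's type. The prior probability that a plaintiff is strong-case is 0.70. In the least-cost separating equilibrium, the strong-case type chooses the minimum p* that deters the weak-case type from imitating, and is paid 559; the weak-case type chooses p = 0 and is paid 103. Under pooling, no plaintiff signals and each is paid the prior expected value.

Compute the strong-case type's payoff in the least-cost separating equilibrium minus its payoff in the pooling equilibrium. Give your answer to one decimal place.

Least-cost separating signal: p* solves 103 = 559 − 40·p*, so p* = (559 − 103)/40 = 11.4.
Strong-case type's separating payoff: 559 − 24 × p* = 559 − 24 × (559 − 103)/40 = 559 − 10944/40 = 285.4.
Pooling payoff: 0.70 × 559 + 0.30 × 103 = 422.2.
Difference: 285.4 − 422.2 = -136.8.
The strong-case type would prefer the pooling outcome.

-136.8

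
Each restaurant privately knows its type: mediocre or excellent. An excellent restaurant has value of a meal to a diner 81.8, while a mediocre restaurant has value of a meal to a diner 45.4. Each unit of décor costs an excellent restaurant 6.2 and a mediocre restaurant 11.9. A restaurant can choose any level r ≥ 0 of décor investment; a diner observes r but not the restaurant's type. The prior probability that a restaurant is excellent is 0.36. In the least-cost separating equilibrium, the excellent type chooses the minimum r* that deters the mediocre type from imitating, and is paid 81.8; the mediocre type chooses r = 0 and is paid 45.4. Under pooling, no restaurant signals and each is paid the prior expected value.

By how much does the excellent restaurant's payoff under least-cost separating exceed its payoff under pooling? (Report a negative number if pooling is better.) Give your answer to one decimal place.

Least-cost separating signal: r* solves 45.4 = 81.8 − 11.9·r*, so r* = (81.8 − 45.4)/11.9 ≈ 3.0588.
Excellent type's separating payoff: 81.8 − 6.2 × r* = 81.8 − 6.2 × (81.8 − 45.4)/11.9 = 81.8 − 225.68/11.9 ≈ 62.835.
Pooling payoff: 0.36 × 81.8 + 0.64 × 45.4 = 58.504.
Difference: 62.835 − 58.504 = 4.331, i.e. 4.3 to one decimal place.
The excellent type prefers to separate.

4.3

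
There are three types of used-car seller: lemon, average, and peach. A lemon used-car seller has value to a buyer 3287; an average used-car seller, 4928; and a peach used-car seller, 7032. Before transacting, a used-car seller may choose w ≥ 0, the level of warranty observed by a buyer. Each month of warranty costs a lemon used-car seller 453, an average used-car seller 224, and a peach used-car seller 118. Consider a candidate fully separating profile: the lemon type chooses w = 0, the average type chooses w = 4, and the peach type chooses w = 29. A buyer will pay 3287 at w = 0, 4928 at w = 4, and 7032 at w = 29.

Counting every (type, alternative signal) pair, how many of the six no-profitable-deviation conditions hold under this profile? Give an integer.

5

Lemon (own payoff 3287): to w=4 gives 4928 − 453×4 = 3116 → no gain ✓; to w=29 gives 7032 − 453×29 = -6105 → no gain ✓.
Peach (own payoff 7032 − 118×29 = 3610): to w=0 gives 3287 → no gain ✓; to w=4 gives 4928 − 118×4 = 4456 → profitable ✗.
Average (own payoff 4928 − 224×4 = 4032): to w=0 gives 3287 → no gain ✓; to w=29 gives 7032 − 224×29 = 536 → no gain ✓.
5 of the 6 constraints hold; not an equilibrium.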